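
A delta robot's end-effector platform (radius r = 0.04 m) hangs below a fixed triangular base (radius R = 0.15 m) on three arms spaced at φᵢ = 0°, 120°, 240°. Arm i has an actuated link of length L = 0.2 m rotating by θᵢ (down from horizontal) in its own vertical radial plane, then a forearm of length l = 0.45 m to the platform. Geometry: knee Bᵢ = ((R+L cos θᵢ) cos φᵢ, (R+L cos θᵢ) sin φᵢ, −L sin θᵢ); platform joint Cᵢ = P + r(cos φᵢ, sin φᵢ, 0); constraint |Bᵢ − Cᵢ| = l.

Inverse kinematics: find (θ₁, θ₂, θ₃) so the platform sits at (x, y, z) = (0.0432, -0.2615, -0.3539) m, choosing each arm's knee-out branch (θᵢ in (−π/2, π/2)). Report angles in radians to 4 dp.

φ1=0.0° → target in arm frame (0.0432, -0.2615)
  A=0.0668, B=-0.3539, C=(l²−L²−A²−y'²−z²)/(2L)=-0.0890
  γ=atan2(-0.3539,0.0668)=-1.3842;  ψ=arccos(-0.2470)=1.8204;  θ1=γ+ψ≈0.4362
arm 2 (φ=120.0°): x'=-0.2481, y'=0.0933
  e−x'=0.3581;  (l²−L²−(e−x')²−y'²−z²)/2L = -0.2492
  θ2 = atan2(B,A) + arccos(C/0.5034) = 1.3090
φ3=240.0° → target in arm frame (0.2049, 0.1682)
  e−x'=-0.0949;  (l²−L²−(e−x')²−y'²−z²)/2L = -0.0001
  √(A²+B²)=0.3664;  θ3 = -1.8327+1.5710 ≈ -0.2617

θ₁ = 0.4362, θ₂ = 1.3090, θ₃ = -0.2617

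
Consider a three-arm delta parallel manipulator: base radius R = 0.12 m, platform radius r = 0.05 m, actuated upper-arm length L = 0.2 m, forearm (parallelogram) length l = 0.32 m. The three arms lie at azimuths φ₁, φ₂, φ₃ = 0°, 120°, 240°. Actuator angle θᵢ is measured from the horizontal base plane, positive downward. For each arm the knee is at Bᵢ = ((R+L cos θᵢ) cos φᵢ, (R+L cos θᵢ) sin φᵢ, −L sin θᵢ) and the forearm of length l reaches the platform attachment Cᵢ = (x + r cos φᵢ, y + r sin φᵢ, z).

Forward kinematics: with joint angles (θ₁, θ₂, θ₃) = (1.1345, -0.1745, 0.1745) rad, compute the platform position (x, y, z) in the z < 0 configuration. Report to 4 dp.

(-0.1622, 0.0322, -0.2142)

arm 1 at φ=0.0°: e+L cos θ1 = 0.1545;  S1 = (0.1545, 0.0000, -0.1813)
φ2=120.0°: virtual centre (-0.1335, 0.2312, 0.0347), radius l
S3 = (0.2670·cos240.0°, 0.2670·sin240.0°, -0.0347) = (-0.1335, -0.2312, -0.0347)
subtract pairs → two planes through P
[-0.5760 0.4624 0.4320]·P = 0.0157;  [-0.5760 -0.4624 0.2931]·P = 0.0157
Cramer: x(z) = -0.0273+0.6294z;  y(z) = 0.0000-0.1502z
into |P−S₁|² = l²: 1.4187z² + 0.1336z + -0.0365 = 0;  Δ = 0.2248;  z = -0.2142 or 0.1200 → z<0 root = -0.2142
x = -0.1622, y = 0.0322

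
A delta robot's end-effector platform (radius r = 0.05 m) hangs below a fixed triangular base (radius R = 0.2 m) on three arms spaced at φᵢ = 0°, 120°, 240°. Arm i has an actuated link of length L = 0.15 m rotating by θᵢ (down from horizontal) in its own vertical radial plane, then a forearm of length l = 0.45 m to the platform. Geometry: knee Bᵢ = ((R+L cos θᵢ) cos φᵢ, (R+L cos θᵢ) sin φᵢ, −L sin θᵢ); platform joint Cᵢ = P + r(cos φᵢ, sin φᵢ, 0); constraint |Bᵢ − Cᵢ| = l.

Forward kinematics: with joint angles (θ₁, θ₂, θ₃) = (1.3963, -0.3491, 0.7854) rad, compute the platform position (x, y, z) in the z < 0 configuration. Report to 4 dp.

φ1=0.0°: virtual centre (0.1760, 0.0000, -0.1477), radius l
φ2=120.0°: virtual centre (-0.1455, 0.2520, 0.0513), radius l
arm 3 at φ=240.0°: e+L cos θ3 = 0.2561;  O3 = (-0.1280, -0.2218, -0.1061)
subtract pairs → two planes through P
plane₁₂: -0.6430x+0.5039y+0.3981z = 0.0345
Cramer: x(z) = -0.0463+0.3693z;  y(z) = 0.0093-0.3186z
into |P−O₁|² = l²: 1.2379z² + 0.1253z + -0.1312 = 0;  Δ = 0.6652;  z = -0.3800 or 0.2788 → z<0 root = -0.3800
x = -0.1866, y = 0.1304

(-0.1866, 0.1304, -0.3800)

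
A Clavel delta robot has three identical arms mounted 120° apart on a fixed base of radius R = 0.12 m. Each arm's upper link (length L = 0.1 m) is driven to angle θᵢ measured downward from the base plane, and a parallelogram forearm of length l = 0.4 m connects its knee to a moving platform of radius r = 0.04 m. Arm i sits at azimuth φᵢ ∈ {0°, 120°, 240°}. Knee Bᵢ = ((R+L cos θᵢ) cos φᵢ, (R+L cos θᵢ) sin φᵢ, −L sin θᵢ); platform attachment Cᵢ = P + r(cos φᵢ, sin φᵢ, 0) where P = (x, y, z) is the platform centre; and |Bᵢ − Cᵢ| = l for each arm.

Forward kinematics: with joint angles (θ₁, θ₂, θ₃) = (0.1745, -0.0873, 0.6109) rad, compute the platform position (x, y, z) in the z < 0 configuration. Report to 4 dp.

(0.0147, 0.0882, -0.3715)

arm 1 at φ=0.0°: ρ1 = 0.1785;  S1 = (0.1785, 0.0000, -0.0174)
φ2=120.0°: virtual centre (-0.0898, 0.1556, 0.0087), radius l
S3 = (0.1619·cos240.0°, 0.1619·sin240.0°, -0.0574) = (-0.0810, -0.1402, -0.0574)
eliminate P² terms by subtracting sphere 1 from 2 and 3
[-0.5366 0.3111 0.0522]·P = 0.0002;  [-0.5189 -0.2804 -0.0800]·P = -0.0027
Cramer: x(z) = 0.0025-0.0329z;  y(z) = 0.0049-0.2244z
quadratic in z: (1.0514)z²+(0.0441)z+(-0.1287)=0, √Δ=0.7370 → z ∈ {-0.3715, 0.3295}; z = -0.3715 (taking z<0)
x = 0.0147, y = 0.0882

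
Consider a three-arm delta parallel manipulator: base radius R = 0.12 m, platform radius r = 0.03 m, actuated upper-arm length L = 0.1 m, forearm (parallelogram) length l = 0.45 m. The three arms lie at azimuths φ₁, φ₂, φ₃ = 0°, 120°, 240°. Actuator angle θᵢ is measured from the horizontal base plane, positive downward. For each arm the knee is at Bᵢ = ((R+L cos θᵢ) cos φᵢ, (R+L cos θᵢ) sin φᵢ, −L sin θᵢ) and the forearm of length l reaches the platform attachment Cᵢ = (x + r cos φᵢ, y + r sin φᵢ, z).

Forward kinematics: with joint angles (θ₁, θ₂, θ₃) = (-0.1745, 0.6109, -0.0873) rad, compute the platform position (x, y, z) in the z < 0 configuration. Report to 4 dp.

(0.0657, -0.0925, -0.4055)

O1 = (0.1885·cos0.0°, 0.1885·sin0.0°, 0.0174) = (0.1885, 0.0000, 0.0174)
arm 2 at φ=120.0°: e+L cos θ2 = 0.1719;  O2 = (-0.0860, 0.1489, -0.0574)
O3 = (0.1896·cos240.0°, 0.1896·sin240.0°, 0.0087) = (-0.0948, -0.1642, 0.0087)
eliminate P² terms by subtracting sphere 1 from 2 and 3
[-0.5489 0.2978 -0.1494]·P = -0.0030;  [-0.5666 -0.3284 -0.0173]·P = 0.0002
Cramer: x(z) = 0.0026-0.1554z;  y(z) = -0.0052+0.2154z
quadratic in z: (1.0706)z²+(0.0208)z+(-0.1676)=0, √Δ=0.8475 → z ∈ {-0.4055, 0.3861}; z = -0.4055 (taking z<0)
x = 0.0657, y = -0.0925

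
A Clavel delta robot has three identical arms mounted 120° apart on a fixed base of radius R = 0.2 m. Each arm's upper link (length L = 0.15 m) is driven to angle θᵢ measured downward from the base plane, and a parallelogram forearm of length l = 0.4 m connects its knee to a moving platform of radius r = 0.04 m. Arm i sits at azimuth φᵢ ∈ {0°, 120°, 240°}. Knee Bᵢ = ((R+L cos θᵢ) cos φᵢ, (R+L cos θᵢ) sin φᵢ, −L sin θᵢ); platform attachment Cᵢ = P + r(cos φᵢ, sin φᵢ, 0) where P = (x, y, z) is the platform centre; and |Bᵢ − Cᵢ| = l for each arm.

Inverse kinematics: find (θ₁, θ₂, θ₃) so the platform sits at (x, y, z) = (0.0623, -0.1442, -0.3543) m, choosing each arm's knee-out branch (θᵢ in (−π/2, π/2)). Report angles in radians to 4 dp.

rotate P by −φ1: (0.0623, -0.1442, -0.3543)
  A=0.0977, B=-0.3543, C=(l²−L²−A²−y'²−z²)/(2L)=-0.0612
  θ1 = atan2(B,A) + arccos(C/0.3675) = 0.4364
arm 2 (φ=120.0°): x'=-0.1560, y'=0.0181
  A cos θ + B sin θ = C:  0.3160·cos θ + -0.3543·sin θ = -0.2941
  γ=atan2(-0.3543,0.3160)=-0.8424;  ψ=arccos(-0.6195)=2.2389;  θ2=γ+ψ≈1.3965
arm 3 (φ=240.0°): x'=0.0937, y'=0.1261
  A=0.0663, B=-0.3543, C=(l²−L²−A²−y'²−z²)/(2L)=-0.0277
  √(A²+B²)=0.3604;  θ3 = -1.3859+1.6477 ≈ 0.2618

θ₁ = 0.4364, θ₂ = 1.3965, θ₃ = 0.2618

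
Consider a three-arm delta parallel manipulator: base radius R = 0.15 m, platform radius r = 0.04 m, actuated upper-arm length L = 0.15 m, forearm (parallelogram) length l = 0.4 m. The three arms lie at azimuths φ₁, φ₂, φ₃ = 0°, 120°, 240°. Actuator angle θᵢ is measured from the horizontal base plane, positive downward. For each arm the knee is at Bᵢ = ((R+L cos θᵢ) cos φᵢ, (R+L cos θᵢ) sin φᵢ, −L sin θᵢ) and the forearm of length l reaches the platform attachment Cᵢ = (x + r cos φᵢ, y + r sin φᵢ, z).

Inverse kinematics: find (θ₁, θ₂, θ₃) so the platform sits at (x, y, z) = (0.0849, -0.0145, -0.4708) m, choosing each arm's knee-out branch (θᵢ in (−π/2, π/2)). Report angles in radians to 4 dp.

rotate P by −φ1: (0.0849, -0.0145, -0.4708)
  A=0.0251, B=-0.4708, C=(l²−L²−A²−y'²−z²)/(2L)=-0.2833
  θ1 = atan2(B,A) + arccos(C/0.4715) = 0.6979
rotate P by −φ2: (-0.0550, -0.0663, -0.4708)
  A cos θ + B sin θ = C:  0.1650·cos θ + -0.4708·sin θ = -0.3859
  γ=atan2(-0.4708,0.1650)=-1.2337;  ψ=arccos(-0.7736)=2.4552;  θ2=γ+ψ≈1.2215
φ3=240.0° → target in arm frame (-0.0299, 0.0808)
  A cos θ + B sin θ = C:  0.1399·cos θ + -0.4708·sin θ = -0.3675
  γ=atan2(-0.4708,0.1399)=-1.2820;  ψ=arccos(-0.7482)=2.4162;  θ3=γ+ψ≈1.1342

θ₁ = 0.6979, θ₂ = 1.2215, θ₃ = 1.1342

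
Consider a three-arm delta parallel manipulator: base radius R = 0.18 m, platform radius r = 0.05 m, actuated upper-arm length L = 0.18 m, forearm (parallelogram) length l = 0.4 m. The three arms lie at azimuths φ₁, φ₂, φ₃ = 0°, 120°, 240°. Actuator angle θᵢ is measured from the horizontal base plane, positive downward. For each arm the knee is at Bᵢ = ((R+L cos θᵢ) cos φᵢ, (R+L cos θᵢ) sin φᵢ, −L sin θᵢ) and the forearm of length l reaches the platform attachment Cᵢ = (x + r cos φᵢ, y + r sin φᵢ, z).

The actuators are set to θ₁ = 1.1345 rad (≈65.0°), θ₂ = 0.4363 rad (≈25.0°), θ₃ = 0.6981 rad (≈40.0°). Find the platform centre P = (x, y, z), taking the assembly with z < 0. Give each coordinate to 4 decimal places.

(-0.1064, 0.0374, -0.4101)

φ1=0.0°: virtual centre (0.2061, 0.0000, -0.1631), radius l
centre 2 = (0.2931·cos120.0°, 0.2931·sin120.0°, -0.0761) = (-0.1466, 0.2539, -0.0761)
arm 3 at φ=240.0°: ρ3 = 0.2679;  centre 3 = (-0.1339, -0.2320, -0.1157)
eliminate P² terms by subtracting sphere 1 from 2 and 3
plane₁₂: -0.7053x+0.5077y+0.1741z = 0.0226
det = 0.6725;  x = -0.0278+0.1918z,  y = 0.0060+-0.0766z
quadratic in z: (1.0426)z²+(0.2357)z+(-0.0787)=0, √Δ=0.6194 → z ∈ {-0.4101, 0.1840}; z = -0.4101 (taking z<0)
x = -0.1064, y = 0.0374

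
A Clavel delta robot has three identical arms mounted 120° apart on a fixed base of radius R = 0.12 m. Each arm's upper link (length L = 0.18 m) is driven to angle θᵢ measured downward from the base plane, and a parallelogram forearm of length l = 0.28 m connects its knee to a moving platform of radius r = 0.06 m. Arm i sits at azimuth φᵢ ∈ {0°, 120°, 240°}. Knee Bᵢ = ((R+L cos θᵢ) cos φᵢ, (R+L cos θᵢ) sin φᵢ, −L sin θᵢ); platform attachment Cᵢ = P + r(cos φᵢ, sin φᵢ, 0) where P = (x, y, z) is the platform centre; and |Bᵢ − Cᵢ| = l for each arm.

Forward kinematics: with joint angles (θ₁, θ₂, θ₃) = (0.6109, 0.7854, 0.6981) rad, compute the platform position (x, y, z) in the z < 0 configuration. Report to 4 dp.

(0.0219, -0.0131, -0.3125)

φ1=0.0°: virtual centre (0.2074, 0.0000, -0.1032), radius l
φ2=120.0°: virtual centre (-0.0936, 0.1622, -0.1273), radius l
arm 3 at φ=240.0°: ρ3 = 0.1979;  centre 3 = (-0.0989, -0.1714, -0.1157)
eliminate P² terms by subtracting sphere 1 from 2 and 3
linear system: -0.6022x+0.3244y = -0.0024−-0.0481z; -0.6128x+-0.3428y = -0.0011−-0.0249z
Cramer: x(z) = 0.0030-0.0606z;  y(z) = -0.0020+0.0357z
quadratic in z: (1.0049)z²+(0.2311)z+(-0.0259)=0, √Δ=0.3970 → z ∈ {-0.3125, 0.0825}; z = -0.3125 (taking z<0)
x = 0.0219, y = -0.0131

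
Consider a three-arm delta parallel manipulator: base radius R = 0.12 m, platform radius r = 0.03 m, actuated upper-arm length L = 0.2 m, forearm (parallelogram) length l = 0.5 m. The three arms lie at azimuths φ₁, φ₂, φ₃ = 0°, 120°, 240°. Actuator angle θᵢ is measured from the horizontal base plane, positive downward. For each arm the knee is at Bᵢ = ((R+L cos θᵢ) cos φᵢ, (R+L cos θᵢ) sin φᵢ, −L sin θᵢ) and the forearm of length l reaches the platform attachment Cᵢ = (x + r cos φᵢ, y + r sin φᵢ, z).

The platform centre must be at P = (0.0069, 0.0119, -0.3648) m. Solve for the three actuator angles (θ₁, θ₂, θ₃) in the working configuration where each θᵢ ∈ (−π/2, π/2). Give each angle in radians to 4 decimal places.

arm 1 (φ=0.0°): x'=0.0069, y'=0.0119
  A=0.0831, B=-0.3648, C=(l²−L²−A²−y'²−z²)/(2L)=0.1747
  γ=atan2(-0.3648,0.0831)=-1.3468;  ψ=arccos(0.4669)=1.0850;  θ1=γ+ψ≈-0.2618
arm 2 (φ=120.0°): x'=0.0069, y'=-0.0119
  A cos θ + B sin θ = C:  0.0831·cos θ + -0.3648·sin θ = 0.1747
  θ2 = atan2(B,A) + arccos(C/0.3742) = -0.2616
arm 3 (φ=240.0°): x'=-0.0138, y'=0.0000
  e−x'=0.1038;  (l²−L²−(e−x')²−y'²−z²)/2L = 0.1654
  θ3 = atan2(B,A) + arccos(C/0.3793) = -0.1741

θ₁ = -0.2618, θ₂ = -0.2616, θ₃ = -0.1741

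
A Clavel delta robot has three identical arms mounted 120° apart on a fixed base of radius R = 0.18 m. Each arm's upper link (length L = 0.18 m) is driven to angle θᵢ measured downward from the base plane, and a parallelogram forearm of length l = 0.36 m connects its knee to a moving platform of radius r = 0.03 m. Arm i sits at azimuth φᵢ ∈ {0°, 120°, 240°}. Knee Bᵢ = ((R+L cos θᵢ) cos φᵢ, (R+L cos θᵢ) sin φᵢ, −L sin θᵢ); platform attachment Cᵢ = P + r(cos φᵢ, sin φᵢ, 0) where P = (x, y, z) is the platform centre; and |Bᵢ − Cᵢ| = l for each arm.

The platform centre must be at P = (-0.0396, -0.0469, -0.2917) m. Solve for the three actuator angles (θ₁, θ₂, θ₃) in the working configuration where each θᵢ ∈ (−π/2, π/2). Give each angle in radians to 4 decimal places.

θ₁ = 0.7858, θ₂ = 0.6982, θ₃ = 0.2618

φ1=0.0° → target in arm frame (-0.0396, -0.0469)
  A cos θ + B sin θ = C:  0.1896·cos θ + -0.2917·sin θ = -0.0723
  γ=atan2(-0.2917,0.1896)=-0.9944;  ψ=arccos(-0.2079)=1.7802;  θ1=γ+ψ≈0.7858
φ2=120.0° → target in arm frame (-0.0208, 0.0577)
  A=0.1708, B=-0.2917, C=(l²−L²−A²−y'²−z²)/(2L)=-0.0567
  γ=atan2(-0.2917,0.1708)=-1.0410;  ψ=arccos(-0.1676)=1.7392;  θ2=γ+ψ≈0.6982
φ3=240.0° → target in arm frame (0.0604, -0.0108)
  A cos θ + B sin θ = C:  0.0896·cos θ + -0.2917·sin θ = 0.0110
  γ=atan2(-0.2917,0.0896)=-1.2728;  ψ=arccos(0.0361)=1.5347;  θ3=γ+ψ≈0.2618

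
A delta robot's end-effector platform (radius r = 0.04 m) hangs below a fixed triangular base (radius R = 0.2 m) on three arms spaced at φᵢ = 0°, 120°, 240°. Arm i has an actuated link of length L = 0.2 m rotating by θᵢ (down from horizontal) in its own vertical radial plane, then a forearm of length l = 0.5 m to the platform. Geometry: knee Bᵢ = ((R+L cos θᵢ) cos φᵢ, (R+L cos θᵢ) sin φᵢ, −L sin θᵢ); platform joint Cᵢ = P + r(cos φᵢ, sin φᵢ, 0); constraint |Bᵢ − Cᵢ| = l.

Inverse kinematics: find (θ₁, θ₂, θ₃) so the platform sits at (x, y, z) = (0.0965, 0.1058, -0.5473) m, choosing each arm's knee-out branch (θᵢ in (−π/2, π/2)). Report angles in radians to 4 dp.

rotate P by −φ1: (0.0965, 0.1058, -0.5473)
  A=0.0635, B=-0.5473, C=(l²−L²−A²−y'²−z²)/(2L)=-0.2619
  γ=atan2(-0.5473,0.0635)=-1.4553;  ψ=arccos(-0.4754)=2.0662;  θ1=γ+ψ≈0.6109
rotate P by −φ2: (0.0434, -0.1365, -0.5473)
  A cos θ + B sin θ = C:  0.1166·cos θ + -0.5473·sin θ = -0.3044
  γ=atan2(-0.5473,0.1166)=-1.3608;  ψ=arccos(-0.5440)=2.1460;  θ2=γ+ψ≈0.7851
rotate P by −φ3: (-0.1399, 0.0307, -0.5473)
  A cos θ + B sin θ = C:  0.2999·cos θ + -0.5473·sin θ = -0.4510
  γ=atan2(-0.5473,0.2999)=-1.0696;  ψ=arccos(-0.7227)=2.3785;  θ3=γ+ψ≈1.3089

θ₁ = 0.6109, θ₂ = 0.7851, θ₃ = 1.3089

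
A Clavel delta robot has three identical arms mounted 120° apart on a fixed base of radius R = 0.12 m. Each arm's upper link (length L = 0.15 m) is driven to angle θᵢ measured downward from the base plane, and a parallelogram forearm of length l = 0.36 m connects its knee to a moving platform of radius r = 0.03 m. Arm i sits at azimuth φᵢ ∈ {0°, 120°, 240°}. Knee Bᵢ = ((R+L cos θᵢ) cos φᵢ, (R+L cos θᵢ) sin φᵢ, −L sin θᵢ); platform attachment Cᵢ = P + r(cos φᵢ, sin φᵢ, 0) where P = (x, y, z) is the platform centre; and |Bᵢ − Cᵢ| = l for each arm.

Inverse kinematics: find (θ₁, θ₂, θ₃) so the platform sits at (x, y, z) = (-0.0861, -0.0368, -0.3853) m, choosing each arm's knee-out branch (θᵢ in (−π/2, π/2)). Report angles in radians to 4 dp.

θ₁ = 1.0475, θ₂ = 0.6984, θ₃ = 0.4362

rotate P by −φ1: (-0.0861, -0.0368, -0.3853)
  A cos θ + B sin θ = C:  0.1761·cos θ + -0.3853·sin θ = -0.2457
  γ=atan2(-0.3853,0.1761)=-1.1421;  ψ=arccos(-0.5801)=2.1896;  θ1=γ+ψ≈1.0475
arm 2 (φ=120.0°): x'=0.0112, y'=0.0930
  A cos θ + B sin θ = C:  0.0788·cos θ + -0.3853·sin θ = -0.1874
  √(A²+B²)=0.3933;  θ2 = -1.3690+2.0674 ≈ 0.6984
rotate P by −φ3: (0.0749, -0.0562, -0.3853)
  A=0.0151, B=-0.3853, C=(l²−L²−A²−y'²−z²)/(2L)=-0.1491
  γ=atan2(-0.3853,0.0151)=-1.5317;  ψ=arccos(-0.3867)=1.9679;  θ3=γ+ψ≈0.4362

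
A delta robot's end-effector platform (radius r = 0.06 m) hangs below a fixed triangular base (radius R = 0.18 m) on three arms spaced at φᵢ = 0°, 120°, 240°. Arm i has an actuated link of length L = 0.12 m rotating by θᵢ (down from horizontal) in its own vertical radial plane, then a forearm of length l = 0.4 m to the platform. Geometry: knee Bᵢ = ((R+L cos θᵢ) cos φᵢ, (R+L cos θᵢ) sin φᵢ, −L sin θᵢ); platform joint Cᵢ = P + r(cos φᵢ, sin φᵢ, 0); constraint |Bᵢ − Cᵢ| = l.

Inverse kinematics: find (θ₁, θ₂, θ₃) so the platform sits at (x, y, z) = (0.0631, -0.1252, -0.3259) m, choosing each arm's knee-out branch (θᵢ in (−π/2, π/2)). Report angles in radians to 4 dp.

rotate P by −φ1: (0.0631, -0.1252, -0.3259)
  A cos θ + B sin θ = C:  0.0569·cos θ + -0.3259·sin θ = 0.0853
  θ1 = atan2(B,A) + arccos(C/0.3308) = -0.0880
φ2=120.0° → target in arm frame (-0.1400, 0.0080)
  e−x'=0.2600;  (l²−L²−(e−x')²−y'²−z²)/2L = -0.1178
  θ2 = atan2(B,A) + arccos(C/0.4169) = 0.9597
φ3=240.0° → target in arm frame (0.0769, 0.1172)
  e−x'=0.0431;  (l²−L²−(e−x')²−y'²−z²)/2L = 0.0991
  θ3 = atan2(B,A) + arccos(C/0.3287) = -0.1746

θ₁ = -0.0880, θ₂ = 0.9597, θ₃ = -0.1746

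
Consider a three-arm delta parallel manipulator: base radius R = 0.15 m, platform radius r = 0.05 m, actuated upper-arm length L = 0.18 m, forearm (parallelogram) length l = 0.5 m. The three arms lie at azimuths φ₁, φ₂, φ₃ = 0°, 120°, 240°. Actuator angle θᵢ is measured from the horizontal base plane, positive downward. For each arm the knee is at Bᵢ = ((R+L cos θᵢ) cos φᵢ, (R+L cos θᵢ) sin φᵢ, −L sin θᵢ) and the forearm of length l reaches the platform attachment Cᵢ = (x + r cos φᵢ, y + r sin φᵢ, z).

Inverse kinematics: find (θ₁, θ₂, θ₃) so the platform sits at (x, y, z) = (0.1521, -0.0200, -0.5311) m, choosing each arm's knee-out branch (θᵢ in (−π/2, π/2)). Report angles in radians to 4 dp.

θ₁ = 0.2617, θ₂ = 0.9598, θ₃ = 0.8727

arm 1 (φ=0.0°): x'=0.1521, y'=-0.0200
  A=-0.0521, B=-0.5311, C=(l²−L²−A²−y'²−z²)/(2L)=-0.1877
  γ=atan2(-0.5311,-0.0521)=-1.6686;  ψ=arccos(-0.3518)=1.9303;  θ1=γ+ψ≈0.2617
arm 2 (φ=120.0°): x'=-0.0934, y'=-0.1217
  A cos θ + B sin θ = C:  0.1934·cos θ + -0.5311·sin θ = -0.3241
  θ2 = atan2(B,A) + arccos(C/0.5652) = 0.9598
arm 3 (φ=240.0°): x'=-0.0587, y'=0.1417
  A cos θ + B sin θ = C:  0.1587·cos θ + -0.5311·sin θ = -0.3049
  √(A²+B²)=0.5543;  θ3 = -1.2804+2.1531 ≈ 0.8727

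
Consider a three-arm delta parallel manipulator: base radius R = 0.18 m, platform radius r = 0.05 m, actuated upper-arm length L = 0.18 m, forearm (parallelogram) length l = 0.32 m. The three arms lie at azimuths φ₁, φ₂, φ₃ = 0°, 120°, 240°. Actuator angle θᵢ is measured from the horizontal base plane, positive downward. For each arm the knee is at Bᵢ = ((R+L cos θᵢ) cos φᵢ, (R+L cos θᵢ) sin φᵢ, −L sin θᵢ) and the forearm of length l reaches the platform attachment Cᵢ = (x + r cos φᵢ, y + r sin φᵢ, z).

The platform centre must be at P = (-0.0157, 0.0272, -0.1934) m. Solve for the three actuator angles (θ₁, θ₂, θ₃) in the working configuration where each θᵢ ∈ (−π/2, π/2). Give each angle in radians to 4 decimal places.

θ₁ = 0.5234, θ₂ = 0.1744, θ₃ = 0.5235

φ1=0.0° → target in arm frame (-0.0157, 0.0272)
  A=0.1457, B=-0.1934, C=(l²−L²−A²−y'²−z²)/(2L)=0.0295
  γ=atan2(-0.1934,0.1457)=-0.9251;  ψ=arccos(0.1219)=1.4486;  θ1=γ+ψ≈0.5234
arm 2 (φ=120.0°): x'=0.0314, y'=0.0000
  A=0.0986, B=-0.1934, C=(l²−L²−A²−y'²−z²)/(2L)=0.0635
  θ2 = atan2(B,A) + arccos(C/0.2171) = 0.1744
arm 3 (φ=240.0°): x'=-0.0157, y'=-0.0272
  A cos θ + B sin θ = C:  0.1457·cos θ + -0.1934·sin θ = 0.0295
  γ=atan2(-0.1934,0.1457)=-0.9251;  ψ=arccos(0.1219)=1.4486;  θ3=γ+ψ≈0.5235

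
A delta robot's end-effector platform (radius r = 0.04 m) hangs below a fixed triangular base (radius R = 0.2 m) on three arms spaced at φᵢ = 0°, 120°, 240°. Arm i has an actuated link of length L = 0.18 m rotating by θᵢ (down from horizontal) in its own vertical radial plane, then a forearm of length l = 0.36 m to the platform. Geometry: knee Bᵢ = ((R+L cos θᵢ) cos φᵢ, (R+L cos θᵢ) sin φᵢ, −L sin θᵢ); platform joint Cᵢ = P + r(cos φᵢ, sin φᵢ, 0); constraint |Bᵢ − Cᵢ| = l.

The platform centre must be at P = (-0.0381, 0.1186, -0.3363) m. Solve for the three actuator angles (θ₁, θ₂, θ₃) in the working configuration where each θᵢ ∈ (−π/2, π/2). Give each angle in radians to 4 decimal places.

rotate P by −φ1: (-0.0381, 0.1186, -0.3363)
  A cos θ + B sin θ = C:  0.1981·cos θ + -0.3363·sin θ = -0.1922
  γ=atan2(-0.3363,0.1981)=-1.0385;  ψ=arccos(-0.4925)=2.0858;  θ1=γ+ψ≈1.0473
φ2=120.0° → target in arm frame (0.1218, -0.0263)
  A cos θ + B sin θ = C:  0.0382·cos θ + -0.3363·sin θ = -0.0501
  θ2 = atan2(B,A) + arccos(C/0.3385) = 0.2619
arm 3 (φ=240.0°): x'=-0.0837, y'=-0.0923
  A cos θ + B sin θ = C:  0.2437·cos θ + -0.3363·sin θ = -0.2327
  γ=atan2(-0.3363,0.2437)=-0.9438;  ψ=arccos(-0.5604)=2.1657;  θ3=γ+ψ≈1.2219

θ₁ = 1.0473, θ₂ = 0.2619, θ₃ = 1.2219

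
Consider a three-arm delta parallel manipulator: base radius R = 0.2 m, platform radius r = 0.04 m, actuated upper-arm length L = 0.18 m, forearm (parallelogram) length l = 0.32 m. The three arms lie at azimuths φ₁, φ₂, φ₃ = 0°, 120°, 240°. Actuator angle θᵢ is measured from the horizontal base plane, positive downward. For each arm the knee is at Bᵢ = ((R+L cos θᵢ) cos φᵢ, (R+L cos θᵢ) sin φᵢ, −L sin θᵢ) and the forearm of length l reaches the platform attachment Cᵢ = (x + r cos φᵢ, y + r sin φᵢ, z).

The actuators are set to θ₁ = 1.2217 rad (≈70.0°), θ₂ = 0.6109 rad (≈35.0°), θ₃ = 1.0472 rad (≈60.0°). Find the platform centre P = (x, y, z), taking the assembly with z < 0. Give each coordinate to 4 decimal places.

φ1=0.0°: virtual centre (0.2216, 0.0000, -0.1691), radius l
S2 = (0.3074·cos120.0°, 0.3074·sin120.0°, -0.1032) = (-0.1537, 0.2663, -0.1032)
S3 = (0.2500·cos240.0°, 0.2500·sin240.0°, -0.1559) = (-0.1250, -0.2165, -0.1559)
|S₂|²−|S₁|² = 0.0275;  |S₃|²−|S₁|² = 0.0091
[-0.7506 0.5325 0.1318]·P = 0.0275;  [-0.6931 -0.4330 0.0265]·P = 0.0091
Cramer: x(z) = -0.0241+0.1026z;  y(z) = 0.0176-0.1029z
quadratic in z: (1.0211)z²+(0.2843)z+(-0.0131)=0, √Δ=0.3666 → z ∈ {-0.3187, 0.0403}; z = -0.3187 (taking z<0)
x = -0.0568, y = 0.0504

(-0.0568, 0.0504, -0.3187)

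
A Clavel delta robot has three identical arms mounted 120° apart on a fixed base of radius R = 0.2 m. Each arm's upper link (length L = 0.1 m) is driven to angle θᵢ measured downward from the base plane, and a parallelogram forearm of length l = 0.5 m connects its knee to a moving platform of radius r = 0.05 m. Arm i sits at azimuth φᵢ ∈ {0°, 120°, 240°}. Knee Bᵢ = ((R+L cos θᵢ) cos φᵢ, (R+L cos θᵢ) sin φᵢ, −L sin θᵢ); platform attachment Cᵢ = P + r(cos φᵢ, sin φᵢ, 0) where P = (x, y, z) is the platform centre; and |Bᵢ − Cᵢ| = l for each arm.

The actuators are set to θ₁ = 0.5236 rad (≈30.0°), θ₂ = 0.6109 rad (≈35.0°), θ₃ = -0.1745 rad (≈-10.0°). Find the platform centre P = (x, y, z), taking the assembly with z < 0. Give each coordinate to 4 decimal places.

(-0.0383, -0.0875, -0.4584)

arm 1 at φ=0.0°: ρ1 = 0.2366;  centre 1 = (0.2366, 0.0000, -0.0500)
φ2=120.0°: virtual centre (-0.1160, 0.2008, -0.0574), radius l
centre 3 = (0.2485·cos240.0°, 0.2485·sin240.0°, 0.0174) = (-0.1242, -0.2152, 0.0174)
eliminate P² terms by subtracting sphere 1 from 2 and 3
plane₁₂: -0.7051x+0.4017y+-0.0147z = -0.0014
Cramer: x(z) = -0.0014+0.0805z;  y(z) = -0.0059+0.1780z
quadratic in z: (1.0382)z²+(0.0596)z+(-0.1908)=0, √Δ=0.8922 → z ∈ {-0.4584, 0.4010}; z = -0.4584 (taking z<0)
x = -0.0383, y = -0.0875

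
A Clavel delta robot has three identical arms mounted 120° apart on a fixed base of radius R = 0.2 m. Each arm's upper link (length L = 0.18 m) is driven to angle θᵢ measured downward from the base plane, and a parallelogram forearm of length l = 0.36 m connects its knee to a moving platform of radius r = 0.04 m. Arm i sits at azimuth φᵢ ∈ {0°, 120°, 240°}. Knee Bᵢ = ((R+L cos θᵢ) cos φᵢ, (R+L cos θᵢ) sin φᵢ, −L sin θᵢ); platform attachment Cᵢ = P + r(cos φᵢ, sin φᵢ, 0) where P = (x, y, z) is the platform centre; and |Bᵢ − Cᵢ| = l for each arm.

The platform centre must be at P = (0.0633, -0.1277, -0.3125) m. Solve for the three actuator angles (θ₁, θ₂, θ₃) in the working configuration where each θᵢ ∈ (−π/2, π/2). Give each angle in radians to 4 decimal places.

arm 1 (φ=0.0°): x'=0.0633, y'=-0.1277
  A=0.0967, B=-0.3125, C=(l²−L²−A²−y'²−z²)/(2L)=-0.0725
  θ1 = atan2(B,A) + arccos(C/0.3271) = 0.5237
φ2=120.0° → target in arm frame (-0.1422, 0.0090)
  e−x'=0.3022;  (l²−L²−(e−x')²−y'²−z²)/2L = -0.2552
  √(A²+B²)=0.4347;  θ2 = -0.8021+2.1983 ≈ 1.3962
arm 3 (φ=240.0°): x'=0.0789, y'=0.1187
  A=0.0811, B=-0.3125, C=(l²−L²−A²−y'²−z²)/(2L)=-0.0586
  √(A²+B²)=0.3228;  θ3 = -1.3170+1.7534 ≈ 0.4364

θ₁ = 0.5237, θ₂ = 1.3962, θ₃ = 0.4364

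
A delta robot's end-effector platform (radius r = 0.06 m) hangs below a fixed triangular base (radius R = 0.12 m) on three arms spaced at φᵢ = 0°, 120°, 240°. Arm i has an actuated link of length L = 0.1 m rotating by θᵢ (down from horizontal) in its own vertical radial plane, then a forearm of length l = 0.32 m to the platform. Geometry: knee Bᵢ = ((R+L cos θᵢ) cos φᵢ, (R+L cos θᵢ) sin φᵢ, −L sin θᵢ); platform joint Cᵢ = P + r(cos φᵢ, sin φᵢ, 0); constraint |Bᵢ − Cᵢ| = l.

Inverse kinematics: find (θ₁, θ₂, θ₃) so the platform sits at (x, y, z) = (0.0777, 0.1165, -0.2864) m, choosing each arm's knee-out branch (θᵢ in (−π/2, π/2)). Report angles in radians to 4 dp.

φ1=0.0° → target in arm frame (0.0777, 0.1165)
  A cos θ + B sin θ = C:  -0.0177·cos θ + -0.2864·sin θ = -0.0176
  θ1 = atan2(B,A) + arccos(C/0.2869) = -0.0005
rotate P by −φ2: (0.0620, -0.1255, -0.2864)
  A cos θ + B sin θ = C:  -0.0020·cos θ + -0.2864·sin θ = -0.0269
  γ=atan2(-0.2864,-0.0020)=-1.5779;  ψ=arccos(-0.0941)=1.6650;  θ2=γ+ψ≈0.0871
rotate P by −φ3: (-0.1397, 0.0090, -0.2864)
  e−x'=0.1997;  (l²−L²−(e−x')²−y'²−z²)/2L = -0.1480
  √(A²+B²)=0.3492;  θ3 = -0.9618+2.0086 ≈ 1.0468

θ₁ = -0.0005, θ₂ = 0.0871, θ₃ = 1.0468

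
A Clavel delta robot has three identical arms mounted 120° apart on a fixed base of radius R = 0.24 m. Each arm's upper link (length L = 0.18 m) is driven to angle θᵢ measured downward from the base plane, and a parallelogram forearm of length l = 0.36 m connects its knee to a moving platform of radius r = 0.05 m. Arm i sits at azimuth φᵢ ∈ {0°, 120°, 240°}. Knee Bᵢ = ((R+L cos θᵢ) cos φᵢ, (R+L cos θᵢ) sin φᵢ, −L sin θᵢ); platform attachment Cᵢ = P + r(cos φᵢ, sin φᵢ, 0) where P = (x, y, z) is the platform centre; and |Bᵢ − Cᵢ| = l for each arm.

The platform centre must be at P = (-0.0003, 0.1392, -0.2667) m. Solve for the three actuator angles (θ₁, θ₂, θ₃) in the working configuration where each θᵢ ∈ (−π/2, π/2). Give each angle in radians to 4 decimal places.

φ1=0.0° → target in arm frame (-0.0003, 0.1392)
  A=0.1903, B=-0.2667, C=(l²−L²−A²−y'²−z²)/(2L)=-0.0820
  γ=atan2(-0.2667,0.1903)=-0.9510;  ψ=arccos(-0.2503)=1.8238;  θ1=γ+ψ≈0.8727
rotate P by −φ2: (0.1207, -0.0693, -0.2667)
  A=0.0693, B=-0.2667, C=(l²−L²−A²−y'²−z²)/(2L)=0.0457
  √(A²+B²)=0.2756;  θ2 = -1.3166+1.4041 ≈ 0.0875
φ3=240.0° → target in arm frame (-0.1204, -0.0699)
  A cos θ + B sin θ = C:  0.3104·cos θ + -0.2667·sin θ = -0.2088
  γ=atan2(-0.2667,0.3104)=-0.7098;  ψ=arccos(-0.5101)=2.1062;  θ3=γ+ψ≈1.3963

θ₁ = 0.8727, θ₂ = 0.0875, θ₃ = 1.3963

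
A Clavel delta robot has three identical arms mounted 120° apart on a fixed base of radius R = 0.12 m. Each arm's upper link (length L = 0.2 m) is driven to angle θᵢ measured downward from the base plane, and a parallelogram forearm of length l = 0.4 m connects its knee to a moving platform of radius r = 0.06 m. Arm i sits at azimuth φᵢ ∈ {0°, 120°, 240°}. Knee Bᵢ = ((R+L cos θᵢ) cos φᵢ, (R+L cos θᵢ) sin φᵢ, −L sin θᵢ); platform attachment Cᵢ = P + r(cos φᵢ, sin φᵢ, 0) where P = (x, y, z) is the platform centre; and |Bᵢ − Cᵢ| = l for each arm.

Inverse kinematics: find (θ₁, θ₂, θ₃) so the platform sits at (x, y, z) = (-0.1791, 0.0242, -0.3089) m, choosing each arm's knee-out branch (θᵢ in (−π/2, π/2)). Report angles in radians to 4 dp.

θ₁ = 0.8726, θ₂ = -0.1747, θ₃ = 0.0001

arm 1 (φ=0.0°): x'=-0.1791, y'=0.0242
  A cos θ + B sin θ = C:  0.2391·cos θ + -0.3089·sin θ = -0.0829
  √(A²+B²)=0.3906;  θ1 = -0.9121+1.7847 ≈ 0.8726
rotate P by −φ2: (0.1105, 0.1430, -0.3089)
  A=-0.0505, B=-0.3089, C=(l²−L²−A²−y'²−z²)/(2L)=0.0039
  θ2 = atan2(B,A) + arccos(C/0.3130) = -0.1747
arm 3 (φ=240.0°): x'=0.0686, y'=-0.1672
  e−x'=-0.0086;  (l²−L²−(e−x')²−y'²−z²)/2L = -0.0086
  √(A²+B²)=0.3090;  θ3 = -1.5986+1.5987 ≈ 0.0001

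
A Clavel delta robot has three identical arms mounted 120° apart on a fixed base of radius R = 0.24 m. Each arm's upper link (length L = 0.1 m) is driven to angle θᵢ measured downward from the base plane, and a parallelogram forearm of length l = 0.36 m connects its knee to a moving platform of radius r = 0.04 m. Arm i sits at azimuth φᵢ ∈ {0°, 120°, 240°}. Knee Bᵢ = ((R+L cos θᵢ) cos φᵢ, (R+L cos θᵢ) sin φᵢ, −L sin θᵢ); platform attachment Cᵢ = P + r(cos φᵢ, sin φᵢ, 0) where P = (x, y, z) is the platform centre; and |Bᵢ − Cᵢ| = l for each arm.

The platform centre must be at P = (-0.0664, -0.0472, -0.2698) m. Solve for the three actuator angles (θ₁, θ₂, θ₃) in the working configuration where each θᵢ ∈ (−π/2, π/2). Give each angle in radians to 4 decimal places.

θ₁ = 1.1345, θ₂ = 0.6986, θ₃ = -0.0875

rotate P by −φ1: (-0.0664, -0.0472, -0.2698)
  A cos θ + B sin θ = C:  0.2664·cos θ + -0.2698·sin θ = -0.1319
  γ=atan2(-0.2698,0.2664)=-0.7917;  ψ=arccos(-0.3480)=1.9262;  θ1=γ+ψ≈1.1345
rotate P by −φ2: (-0.0077, 0.0811, -0.2698)
  e−x'=0.2077;  (l²−L²−(e−x')²−y'²−z²)/2L = -0.0145
  θ2 = atan2(B,A) + arccos(C/0.3405) = 0.6986
rotate P by −φ3: (0.0741, -0.0339, -0.2698)
  e−x'=0.1259;  (l²−L²−(e−x')²−y'²−z²)/2L = 0.1490
  √(A²+B²)=0.2977;  θ3 = -1.1341+1.0467 ≈ -0.0875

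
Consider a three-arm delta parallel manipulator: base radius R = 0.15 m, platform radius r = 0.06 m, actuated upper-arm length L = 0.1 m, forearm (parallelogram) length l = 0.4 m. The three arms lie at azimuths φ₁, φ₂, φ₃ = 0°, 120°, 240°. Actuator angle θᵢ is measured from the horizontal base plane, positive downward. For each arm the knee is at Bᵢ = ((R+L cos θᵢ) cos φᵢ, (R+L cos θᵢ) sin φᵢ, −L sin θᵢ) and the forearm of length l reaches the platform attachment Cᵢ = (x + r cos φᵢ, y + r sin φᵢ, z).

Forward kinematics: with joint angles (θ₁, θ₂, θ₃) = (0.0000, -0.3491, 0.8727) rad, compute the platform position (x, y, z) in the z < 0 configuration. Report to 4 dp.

S1 = (0.1900·cos0.0°, 0.1900·sin0.0°, 0.0000) = (0.1900, 0.0000, 0.0000)
φ2=120.0°: virtual centre (-0.0920, 0.1593, 0.0342), radius l
arm 3 at φ=240.0°: ρ3 = 0.1543;  S3 = (-0.0771, -0.1336, -0.0766)
|S₂|²−|S₁|² = -0.0011;  |S₃|²−|S₁|² = -0.0064
plane₁₂: -0.5640x+0.3186y+0.0684z = -0.0011
Cramer: x(z) = 0.0073-0.0952z;  y(z) = 0.0095-0.3831z
into |P−S₁|² = l²: 1.1558z² + 0.0275z + -0.1265 = 0;  Δ = 0.5857;  z = -0.3430 or 0.3192 → z<0 root = -0.3430
x = 0.0399, y = 0.1409

(0.0399, 0.1409, -0.3430)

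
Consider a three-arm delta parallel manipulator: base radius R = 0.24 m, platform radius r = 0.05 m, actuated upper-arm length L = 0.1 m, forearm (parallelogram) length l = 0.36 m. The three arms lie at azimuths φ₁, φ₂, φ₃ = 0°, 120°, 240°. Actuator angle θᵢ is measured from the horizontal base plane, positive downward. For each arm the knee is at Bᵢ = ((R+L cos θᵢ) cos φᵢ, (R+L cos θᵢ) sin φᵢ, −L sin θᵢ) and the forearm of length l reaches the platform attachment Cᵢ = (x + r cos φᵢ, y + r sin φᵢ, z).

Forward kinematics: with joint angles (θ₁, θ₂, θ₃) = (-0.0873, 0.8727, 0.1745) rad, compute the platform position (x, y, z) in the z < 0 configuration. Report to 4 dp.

centre 1 = (0.2896·cos0.0°, 0.2896·sin0.0°, 0.0087) = (0.2896, 0.0000, 0.0087)
φ2=120.0°: virtual centre (-0.1271, 0.2202, -0.0766), radius l
arm 3 at φ=240.0°: ρ3 = 0.2885;  centre 3 = (-0.1442, -0.2498, -0.0174)
eliminate P² terms by subtracting sphere 1 from 2 and 3
linear system: -0.8335x+0.4404y = -0.0134−-0.1707z; -0.8677x+-0.4997y = -0.0004−-0.0522z
det = 0.7986;  x = 0.0086+-0.1355z,  y = -0.0141+0.1310z
sphere 1 gives Az²+Bz+C=0 with A=1.0355, B=0.0550, C=-0.0504;  B²−4AC=0.2117;  roots -0.2487, 0.1956;  negative root z = -0.2487
x = 0.0424, y = -0.0467

(0.0424, -0.0467, -0.2487)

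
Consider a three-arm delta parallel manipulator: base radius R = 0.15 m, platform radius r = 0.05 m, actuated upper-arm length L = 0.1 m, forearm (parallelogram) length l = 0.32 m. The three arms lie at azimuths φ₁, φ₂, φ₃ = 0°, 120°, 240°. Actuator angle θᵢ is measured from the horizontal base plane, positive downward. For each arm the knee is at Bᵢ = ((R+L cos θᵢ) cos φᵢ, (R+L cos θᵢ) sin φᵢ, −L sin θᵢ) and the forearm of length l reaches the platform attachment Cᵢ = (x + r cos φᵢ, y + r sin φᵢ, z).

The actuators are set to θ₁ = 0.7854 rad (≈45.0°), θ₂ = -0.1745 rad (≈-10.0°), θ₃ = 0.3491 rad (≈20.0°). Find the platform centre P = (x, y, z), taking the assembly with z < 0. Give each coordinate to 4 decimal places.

(-0.0727, 0.0424, -0.2741)

φ1=0.0°: virtual centre (0.1707, 0.0000, -0.0707), radius l
arm 2 at φ=120.0°: e+L cos θ2 = 0.1985;  O2 = (-0.0992, 0.1719, 0.0174)
arm 3 at φ=240.0°: e+L cos θ3 = 0.1940;  O3 = (-0.0970, -0.1680, -0.0342)
subtract pairs → two planes through P
plane₁₂: -0.5399x+0.3438y+0.1761z = 0.0056
Cramer: x(z) = -0.0095+0.2306z;  y(z) = 0.0013-0.1502z
quadratic in z: (1.0757)z²+(0.0579)z+(-0.0649)=0, √Δ=0.5317 → z ∈ {-0.2741, 0.2202}; z = -0.2741 (taking z<0)
x = -0.0727, y = 0.0424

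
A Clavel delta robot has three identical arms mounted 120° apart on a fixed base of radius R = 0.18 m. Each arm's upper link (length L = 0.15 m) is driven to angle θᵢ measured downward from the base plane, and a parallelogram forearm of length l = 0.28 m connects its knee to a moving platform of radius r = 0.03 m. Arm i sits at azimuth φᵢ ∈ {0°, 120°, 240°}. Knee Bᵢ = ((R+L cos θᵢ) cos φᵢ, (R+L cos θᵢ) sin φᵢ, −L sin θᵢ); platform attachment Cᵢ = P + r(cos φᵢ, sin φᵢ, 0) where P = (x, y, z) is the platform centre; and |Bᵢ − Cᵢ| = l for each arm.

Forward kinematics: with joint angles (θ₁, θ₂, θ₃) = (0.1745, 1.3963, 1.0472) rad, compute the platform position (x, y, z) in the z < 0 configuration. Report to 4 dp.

φ1=0.0°: virtual centre (0.2977, 0.0000, -0.0260), radius l
centre 2 = (0.1760·cos120.0°, 0.1760·sin120.0°, -0.1477) = (-0.0880, 0.1525, -0.1477)
φ3=240.0°: virtual centre (-0.1125, -0.1949, -0.1299), radius l
eliminate P² terms by subtracting sphere 1 from 2 and 3
plane₁₂: -0.7715x+0.3049y+-0.2434z = -0.0365
Cramer: x(z) = 0.0379-0.2872z;  y(z) = -0.0238+0.0715z
sphere 1 gives Az²+Bz+C=0 with A=1.0876, B=0.1979, C=-0.0096;  B²−4AC=0.0811;  roots -0.2219, 0.0400;  negative root z = -0.2219
x = 0.1016, y = -0.0397

(0.1016, -0.0397, -0.2219)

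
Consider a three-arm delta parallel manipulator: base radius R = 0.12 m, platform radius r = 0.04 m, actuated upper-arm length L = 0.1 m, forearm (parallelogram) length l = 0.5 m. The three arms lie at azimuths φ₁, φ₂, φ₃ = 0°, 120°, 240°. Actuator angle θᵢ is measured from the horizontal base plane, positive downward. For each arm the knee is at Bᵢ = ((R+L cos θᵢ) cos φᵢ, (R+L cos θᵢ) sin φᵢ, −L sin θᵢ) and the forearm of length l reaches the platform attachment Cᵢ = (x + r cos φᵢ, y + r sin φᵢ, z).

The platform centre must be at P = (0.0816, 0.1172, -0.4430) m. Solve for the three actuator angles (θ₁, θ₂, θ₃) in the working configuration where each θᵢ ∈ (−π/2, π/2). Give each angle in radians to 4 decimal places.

θ₁ = -0.3492, θ₂ = -0.2619, θ₃ = 0.5237

φ1=0.0° → target in arm frame (0.0816, 0.1172)
  A cos θ + B sin θ = C:  -0.0016·cos θ + -0.4430·sin θ = 0.1501
  γ=atan2(-0.4430,-0.0016)=-1.5744;  ψ=arccos(0.3387)=1.2252;  θ1=γ+ψ≈-0.3492
arm 2 (φ=120.0°): x'=0.0607, y'=-0.1293
  A cos θ + B sin θ = C:  0.0193·cos θ + -0.4430·sin θ = 0.1333
  γ=atan2(-0.4430,0.0193)=-1.5273;  ψ=arccos(0.3007)=1.2654;  θ2=γ+ψ≈-0.2619
φ3=240.0° → target in arm frame (-0.1423, 0.0121)
  A=0.2223, B=-0.4430, C=(l²−L²−A²−y'²−z²)/(2L)=-0.0291
  θ3 = atan2(B,A) + arccos(C/0.4956) = 0.5237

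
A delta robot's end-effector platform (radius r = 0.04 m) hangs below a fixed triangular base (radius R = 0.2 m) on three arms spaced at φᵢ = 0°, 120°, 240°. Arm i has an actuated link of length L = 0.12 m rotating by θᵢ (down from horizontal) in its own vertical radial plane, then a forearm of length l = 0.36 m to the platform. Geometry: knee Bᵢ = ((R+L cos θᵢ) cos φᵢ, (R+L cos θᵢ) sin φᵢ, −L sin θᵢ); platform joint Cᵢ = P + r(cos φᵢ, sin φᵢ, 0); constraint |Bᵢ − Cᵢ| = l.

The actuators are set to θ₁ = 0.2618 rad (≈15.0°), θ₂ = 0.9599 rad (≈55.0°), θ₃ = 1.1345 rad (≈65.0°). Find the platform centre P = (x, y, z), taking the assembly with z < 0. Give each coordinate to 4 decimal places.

φ1=0.0°: virtual centre (0.2759, 0.0000, -0.0311), radius l
centre 2 = (0.2288·cos120.0°, 0.2288·sin120.0°, -0.0983) = (-0.1144, 0.1982, -0.0983)
φ3=240.0°: virtual centre (-0.1054, -0.1825, -0.1088), radius l
subtract pairs → two planes through P
plane₁₂: -0.7807x+0.3963y+-0.1345z = -0.0151
det = 0.5871;  x = 0.0234+-0.1885z,  y = 0.0082+-0.0320z
sphere 1 gives Az²+Bz+C=0 with A=1.0366, B=0.1568, C=-0.0648;  B²−4AC=0.2934;  roots -0.3369, 0.1857;  negative root z = -0.3369
x = 0.0870, y = 0.0189

(0.0870, 0.0189, -0.3369)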